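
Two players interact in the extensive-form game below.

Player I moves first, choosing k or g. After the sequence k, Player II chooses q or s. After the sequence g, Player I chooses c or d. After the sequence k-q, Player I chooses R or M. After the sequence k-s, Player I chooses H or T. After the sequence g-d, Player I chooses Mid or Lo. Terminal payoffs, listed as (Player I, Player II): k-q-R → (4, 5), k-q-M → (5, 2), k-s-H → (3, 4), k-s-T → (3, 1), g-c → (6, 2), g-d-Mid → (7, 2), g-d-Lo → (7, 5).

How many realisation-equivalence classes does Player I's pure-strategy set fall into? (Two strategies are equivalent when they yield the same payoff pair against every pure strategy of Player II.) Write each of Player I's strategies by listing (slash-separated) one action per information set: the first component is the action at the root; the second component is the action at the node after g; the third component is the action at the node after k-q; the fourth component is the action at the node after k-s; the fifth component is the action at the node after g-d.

7

Player I has 32 pure strategies: k/c/R/H/Mid, k/c/R/H/Lo, k/c/R/T/Mid, k/c/R/T/Lo, k/c/M/H/Mid, k/c/M/H/Lo, k/c/M/T/Mid, k/c/M/T/Lo, k/d/R/H/Mid, k/d/R/H/Lo, k/d/R/T/Mid, k/d/R/T/Lo, k/d/M/H/Mid, k/d/M/H/Lo, k/d/M/T/Mid, k/d/M/T/Lo, g/c/R/H/Mid, g/c/R/H/Lo, g/c/R/T/Mid, g/c/R/T/Lo, g/c/M/H/Mid, g/c/M/H/Lo, g/c/M/T/Mid, g/c/M/T/Lo, g/d/R/H/Mid, g/d/R/H/Lo, g/d/R/T/Mid, g/d/R/T/Lo, g/d/M/H/Mid, g/d/M/H/Lo, g/d/M/T/Mid, g/d/M/T/Lo. Columns: q, s.
{k/c/R/H/Mid, k/c/R/H/Lo, k/d/R/H/Mid, k/d/R/H/Lo} → row (4,5) (3,4)
{k/c/R/T/Mid, k/c/R/T/Lo, k/d/R/T/Mid, k/d/R/T/Lo} → row (4,5) (3,1)
{k/c/M/H/Mid, k/c/M/H/Lo, k/d/M/H/Mid, k/d/M/H/Lo} → row (5,2) (3,4)
{k/c/M/T/Mid, k/c/M/T/Lo, k/d/M/T/Mid, k/d/M/T/Lo} → row (5,2) (3,1)
{g/c/R/H/Mid, g/c/R/H/Lo, g/c/R/T/Mid, g/c/R/T/Lo, g/c/M/H/Mid, g/c/M/H/Lo, g/c/M/T/Mid, g/c/M/T/Lo} → row (6,2) (6,2)
{g/d/R/H/Mid, g/d/R/T/Mid, g/d/M/H/Mid, g/d/M/T/Mid} → row (7,2) (7,2)
{g/d/R/H/Lo, g/d/R/T/Lo, g/d/M/H/Lo, g/d/M/T/Lo} → row (7,5) (7,5)
That's 7 distinct rows out of 32 strategies.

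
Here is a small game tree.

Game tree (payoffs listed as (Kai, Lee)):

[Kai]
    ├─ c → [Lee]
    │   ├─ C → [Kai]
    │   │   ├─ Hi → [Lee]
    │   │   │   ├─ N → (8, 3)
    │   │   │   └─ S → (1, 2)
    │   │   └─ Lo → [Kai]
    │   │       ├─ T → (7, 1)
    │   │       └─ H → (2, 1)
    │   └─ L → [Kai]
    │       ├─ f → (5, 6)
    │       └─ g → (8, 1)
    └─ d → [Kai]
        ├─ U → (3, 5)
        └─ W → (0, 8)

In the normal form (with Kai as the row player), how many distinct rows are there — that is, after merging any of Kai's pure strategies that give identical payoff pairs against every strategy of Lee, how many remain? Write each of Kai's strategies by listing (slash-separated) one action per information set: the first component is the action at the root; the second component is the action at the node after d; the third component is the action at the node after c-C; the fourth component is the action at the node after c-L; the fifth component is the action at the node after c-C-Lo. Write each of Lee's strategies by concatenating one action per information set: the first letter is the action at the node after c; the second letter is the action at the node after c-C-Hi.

Kai has 32 pure strategies: c/U/Hi/f/T, c/U/Hi/f/H, c/U/Hi/g/T, c/U/Hi/g/H, c/U/Lo/f/T, c/U/Lo/f/H, c/U/Lo/g/T, c/U/Lo/g/H, c/W/Hi/f/T, c/W/Hi/f/H, c/W/Hi/g/T, c/W/Hi/g/H, c/W/Lo/f/T, c/W/Lo/f/H, c/W/Lo/g/T, c/W/Lo/g/H, d/U/Hi/f/T, d/U/Hi/f/H, d/U/Hi/g/T, d/U/Hi/g/H, d/U/Lo/f/T, d/U/Lo/f/H, d/U/Lo/g/T, d/U/Lo/g/H, d/W/Hi/f/T, d/W/Hi/f/H, d/W/Hi/g/T, d/W/Hi/g/H, d/W/Lo/f/T, d/W/Lo/f/H, d/W/Lo/g/T, d/W/Lo/g/H. Columns: CN, CS, LN, LS.
{c/U/Hi/f/T, c/U/Hi/f/H, c/W/Hi/f/T, c/W/Hi/f/H} → row (8,3) (1,2) (5,6) (5,6)
{c/U/Hi/g/T, c/U/Hi/g/H, c/W/Hi/g/T, c/W/Hi/g/H} → row (8,3) (1,2) (8,1) (8,1)
{c/U/Lo/f/T, c/W/Lo/f/T} → row (7,1) (7,1) (5,6) (5,6)
{c/U/Lo/f/H, c/W/Lo/f/H} → row (2,1) (2,1) (5,6) (5,6)
{c/U/Lo/g/T, c/W/Lo/g/T} → row (7,1) (7,1) (8,1) (8,1)
{c/U/Lo/g/H, c/W/Lo/g/H} → row (2,1) (2,1) (8,1) (8,1)
{d/U/Hi/f/T, d/U/Hi/f/H, d/U/Hi/g/T, d/U/Hi/g/H, d/U/Lo/f/T, d/U/Lo/f/H, d/U/Lo/g/T, d/U/Lo/g/H} → row (3,5) (3,5) (3,5) (3,5)
{d/W/Hi/f/T, d/W/Hi/f/H, d/W/Hi/g/T, d/W/Hi/g/H, d/W/Lo/f/T, d/W/Lo/f/H, d/W/Lo/g/T, d/W/Lo/g/H} → row (0,8) (0,8) (0,8) (0,8)
That's 8 distinct rows out of 32 strategies.

8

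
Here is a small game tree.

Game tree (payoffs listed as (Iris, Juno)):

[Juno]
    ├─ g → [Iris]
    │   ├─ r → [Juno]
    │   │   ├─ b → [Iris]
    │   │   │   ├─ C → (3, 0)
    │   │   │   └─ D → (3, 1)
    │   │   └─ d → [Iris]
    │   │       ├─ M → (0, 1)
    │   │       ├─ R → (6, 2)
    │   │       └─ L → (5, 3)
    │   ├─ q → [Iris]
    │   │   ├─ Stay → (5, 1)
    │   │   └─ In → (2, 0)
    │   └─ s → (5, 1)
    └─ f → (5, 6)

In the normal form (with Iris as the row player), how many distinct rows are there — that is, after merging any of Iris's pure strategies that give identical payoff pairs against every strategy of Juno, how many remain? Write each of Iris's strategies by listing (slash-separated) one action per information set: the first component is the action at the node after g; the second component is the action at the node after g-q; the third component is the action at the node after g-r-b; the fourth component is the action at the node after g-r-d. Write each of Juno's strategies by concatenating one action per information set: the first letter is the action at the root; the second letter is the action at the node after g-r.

8

Iris has 36 pure strategies: r/Stay/C/M, r/Stay/C/R, r/Stay/C/L, r/Stay/D/M, r/Stay/D/R, r/Stay/D/L, r/In/C/M, r/In/C/R, r/In/C/L, r/In/D/M, r/In/D/R, r/In/D/L, q/Stay/C/M, q/Stay/C/R, q/Stay/C/L, q/Stay/D/M, q/Stay/D/R, q/Stay/D/L, q/In/C/M, q/In/C/R, q/In/C/L, q/In/D/M, q/In/D/R, q/In/D/L, s/Stay/C/M, s/Stay/C/R, s/Stay/C/L, s/Stay/D/M, s/Stay/D/R, s/Stay/D/L, s/In/C/M, s/In/C/R, s/In/C/L, s/In/D/M, s/In/D/R, s/In/D/L. Columns: gb, gd, fb, fd.
{r/Stay/C/M, r/In/C/M} → row (3,0) (0,1) (5,6) (5,6)
{r/Stay/C/R, r/In/C/R} → row (3,0) (6,2) (5,6) (5,6)
{r/Stay/C/L, r/In/C/L} → row (3,0) (5,3) (5,6) (5,6)
{r/Stay/D/M, r/In/D/M} → row (3,1) (0,1) (5,6) (5,6)
{r/Stay/D/R, r/In/D/R} → row (3,1) (6,2) (5,6) (5,6)
{r/Stay/D/L, r/In/D/L} → row (3,1) (5,3) (5,6) (5,6)
{q/Stay/C/M, q/Stay/C/R, q/Stay/C/L, q/Stay/D/M, q/Stay/D/R, q/Stay/D/L, s/Stay/C/M, s/Stay/C/R, s/Stay/C/L, s/Stay/D/M, s/Stay/D/R, s/Stay/D/L, s/In/C/M, s/In/C/R, s/In/C/L, s/In/D/M, s/In/D/R, s/In/D/L} → row (5,1) (5,1) (5,6) (5,6)
{q/In/C/M, q/In/C/R, q/In/C/L, q/In/D/M, q/In/D/R, q/In/D/L} → row (2,0) (2,0) (5,6) (5,6)
That's 8 distinct rows out of 36 strategies.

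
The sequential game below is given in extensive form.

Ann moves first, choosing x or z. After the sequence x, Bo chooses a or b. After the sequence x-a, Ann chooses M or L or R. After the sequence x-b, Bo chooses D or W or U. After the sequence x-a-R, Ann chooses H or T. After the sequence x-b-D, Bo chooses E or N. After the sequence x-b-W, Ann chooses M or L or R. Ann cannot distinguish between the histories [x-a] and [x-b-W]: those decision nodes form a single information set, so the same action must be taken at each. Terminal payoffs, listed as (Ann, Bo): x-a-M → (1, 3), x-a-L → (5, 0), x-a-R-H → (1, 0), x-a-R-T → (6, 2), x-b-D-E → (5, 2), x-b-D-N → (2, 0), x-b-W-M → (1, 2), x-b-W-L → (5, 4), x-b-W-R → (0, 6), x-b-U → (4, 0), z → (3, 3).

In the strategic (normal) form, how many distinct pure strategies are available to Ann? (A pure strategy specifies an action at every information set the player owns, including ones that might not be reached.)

Ann owns the root with actions {x, z} — two choices.
Ann owns the information set {x-a, x-b-W} with actions {M, L, R} — three choices.
Ann owns the node after x-a-R with actions {H, T} — two choices.
A pure strategy fixes one action at each information set independently, so the count is the product 2 × 3 × 2 = 12.
(For reference, Bo has 12 pure strategies, giving a 12×12 normal-form matrix.)

12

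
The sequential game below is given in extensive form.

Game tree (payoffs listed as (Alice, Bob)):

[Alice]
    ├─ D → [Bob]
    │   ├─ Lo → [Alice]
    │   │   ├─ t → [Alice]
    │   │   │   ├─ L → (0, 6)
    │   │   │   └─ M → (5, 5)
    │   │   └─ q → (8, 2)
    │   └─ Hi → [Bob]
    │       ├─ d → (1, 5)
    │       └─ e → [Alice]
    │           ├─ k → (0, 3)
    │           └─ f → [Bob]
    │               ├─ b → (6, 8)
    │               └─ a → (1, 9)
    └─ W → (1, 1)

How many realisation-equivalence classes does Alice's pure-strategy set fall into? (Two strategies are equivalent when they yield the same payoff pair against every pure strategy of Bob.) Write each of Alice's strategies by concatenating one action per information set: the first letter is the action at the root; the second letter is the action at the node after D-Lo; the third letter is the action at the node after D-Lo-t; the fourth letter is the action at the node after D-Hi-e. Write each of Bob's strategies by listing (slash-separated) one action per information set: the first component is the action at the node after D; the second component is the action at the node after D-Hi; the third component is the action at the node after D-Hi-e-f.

7

Alice has 16 pure strategies: DtLk, DtLf, DtMk, DtMf, DqLk, DqLf, DqMk, DqMf, WtLk, WtLf, WtMk, WtMf, WqLk, WqLf, WqMk, WqMf. Columns: Lo/d/b, Lo/d/a, Lo/e/b, Lo/e/a, Hi/d/b, Hi/d/a, Hi/e/b, Hi/e/a.
{DtLk} → row (0,6) (0,6) (0,6) (0,6) (1,5) (1,5) (0,3) (0,3)
{DtLf} → row (0,6) (0,6) (0,6) (0,6) (1,5) (1,5) (6,8) (1,9)
{DtMk} → row (5,5) (5,5) (5,5) (5,5) (1,5) (1,5) (0,3) (0,3)
{DtMf} → row (5,5) (5,5) (5,5) (5,5) (1,5) (1,5) (6,8) (1,9)
{DqLk, DqMk} → row (8,2) (8,2) (8,2) (8,2) (1,5) (1,5) (0,3) (0,3)
{DqLf, DqMf} → row (8,2) (8,2) (8,2) (8,2) (1,5) (1,5) (6,8) (1,9)
{WtLk, WtLf, WtMk, WtMf, WqLk, WqLf, WqMk, WqMf} → row (1,1) (1,1) (1,1) (1,1) (1,1) (1,1) (1,1) (1,1)
That's 7 distinct rows out of 16 strategies.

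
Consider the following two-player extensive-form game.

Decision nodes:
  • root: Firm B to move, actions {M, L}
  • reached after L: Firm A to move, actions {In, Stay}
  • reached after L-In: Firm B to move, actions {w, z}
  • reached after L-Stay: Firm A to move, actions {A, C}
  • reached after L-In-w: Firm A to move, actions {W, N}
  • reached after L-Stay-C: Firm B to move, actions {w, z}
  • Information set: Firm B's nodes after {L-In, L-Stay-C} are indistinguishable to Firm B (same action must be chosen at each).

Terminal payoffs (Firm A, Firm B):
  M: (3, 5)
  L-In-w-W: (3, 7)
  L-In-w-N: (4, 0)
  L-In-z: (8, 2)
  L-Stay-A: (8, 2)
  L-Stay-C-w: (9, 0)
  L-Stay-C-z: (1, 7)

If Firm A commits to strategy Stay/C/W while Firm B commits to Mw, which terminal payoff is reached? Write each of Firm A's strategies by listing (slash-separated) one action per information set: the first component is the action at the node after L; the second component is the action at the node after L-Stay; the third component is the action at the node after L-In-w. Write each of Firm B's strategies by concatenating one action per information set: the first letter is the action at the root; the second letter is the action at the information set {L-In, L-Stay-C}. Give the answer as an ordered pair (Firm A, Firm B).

Trace the play path from the root:
  Firm B plays M
→ terminal payoff (3, 5).
(Firm A's choice at the node after L is never reached on this path, so it doesn't affect the outcome.)

(3, 5)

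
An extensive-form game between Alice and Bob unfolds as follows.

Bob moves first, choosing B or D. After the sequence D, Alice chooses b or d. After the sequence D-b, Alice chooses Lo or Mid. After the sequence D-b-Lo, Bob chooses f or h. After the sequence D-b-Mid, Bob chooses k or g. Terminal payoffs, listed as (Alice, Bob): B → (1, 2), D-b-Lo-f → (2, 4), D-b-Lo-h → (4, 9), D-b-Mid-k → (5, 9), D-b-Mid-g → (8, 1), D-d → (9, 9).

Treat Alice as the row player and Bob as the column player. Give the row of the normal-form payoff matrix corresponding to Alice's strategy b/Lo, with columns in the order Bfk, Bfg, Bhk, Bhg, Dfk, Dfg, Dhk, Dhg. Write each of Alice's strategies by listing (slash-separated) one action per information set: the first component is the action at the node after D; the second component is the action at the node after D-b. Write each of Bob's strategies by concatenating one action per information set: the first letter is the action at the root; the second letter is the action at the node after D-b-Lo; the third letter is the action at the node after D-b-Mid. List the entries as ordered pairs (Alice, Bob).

vs Bfk: Bob plays B → (1, 2)
vs Bfg: Bob plays B → (1, 2)
vs Bhk: Bob plays B → (1, 2)
vs Bhg: Bob plays B → (1, 2)
vs Dfk: Bob plays D → Alice plays b at [D] → Alice plays Lo at [D-b] → Bob plays f at [D-b-Lo] → (2, 4)
vs Dfg: Bob plays D → Alice plays b at [D] → Alice plays Lo at [D-b] → Bob plays f at [D-b-Lo] → (2, 4)
vs Dhk: Bob plays D → Alice plays b at [D] → Alice plays Lo at [D-b] → Bob plays h at [D-b-Lo] → (4, 9)
vs Dhg: Bob plays D → Alice plays b at [D] → Alice plays Lo at [D-b] → Bob plays h at [D-b-Lo] → (4, 9)

(1,2) (1,2) (1,2) (1,2) (2,4) (2,4) (4,9) (4,9)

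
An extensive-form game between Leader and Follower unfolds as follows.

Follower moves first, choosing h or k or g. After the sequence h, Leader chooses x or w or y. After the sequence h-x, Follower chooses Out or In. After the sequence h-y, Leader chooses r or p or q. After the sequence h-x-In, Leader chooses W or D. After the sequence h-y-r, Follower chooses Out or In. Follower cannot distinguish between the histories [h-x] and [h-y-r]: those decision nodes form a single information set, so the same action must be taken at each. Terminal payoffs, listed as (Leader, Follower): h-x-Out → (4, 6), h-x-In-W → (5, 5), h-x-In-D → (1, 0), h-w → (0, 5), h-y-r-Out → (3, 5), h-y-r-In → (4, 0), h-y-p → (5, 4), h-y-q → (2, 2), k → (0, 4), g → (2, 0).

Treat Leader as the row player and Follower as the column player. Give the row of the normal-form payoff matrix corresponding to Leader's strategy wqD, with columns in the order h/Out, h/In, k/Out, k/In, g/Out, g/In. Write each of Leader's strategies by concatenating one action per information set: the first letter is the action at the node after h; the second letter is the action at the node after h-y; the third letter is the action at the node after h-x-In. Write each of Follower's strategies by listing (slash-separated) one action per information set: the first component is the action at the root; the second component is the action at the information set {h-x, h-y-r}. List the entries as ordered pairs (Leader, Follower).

vs h/Out: Follower plays h → Leader plays w at [h] → (0, 5)
vs h/In: Follower plays h → Leader plays w at [h] → (0, 5)
vs k/Out: Follower plays k → (0, 4)
vs k/In: Follower plays k → (0, 4)
vs g/Out: Follower plays g → (2, 0)
vs g/In: Follower plays g → (2, 0)

(0,5) (0,5) (0,4) (0,4) (2,0) (2,0)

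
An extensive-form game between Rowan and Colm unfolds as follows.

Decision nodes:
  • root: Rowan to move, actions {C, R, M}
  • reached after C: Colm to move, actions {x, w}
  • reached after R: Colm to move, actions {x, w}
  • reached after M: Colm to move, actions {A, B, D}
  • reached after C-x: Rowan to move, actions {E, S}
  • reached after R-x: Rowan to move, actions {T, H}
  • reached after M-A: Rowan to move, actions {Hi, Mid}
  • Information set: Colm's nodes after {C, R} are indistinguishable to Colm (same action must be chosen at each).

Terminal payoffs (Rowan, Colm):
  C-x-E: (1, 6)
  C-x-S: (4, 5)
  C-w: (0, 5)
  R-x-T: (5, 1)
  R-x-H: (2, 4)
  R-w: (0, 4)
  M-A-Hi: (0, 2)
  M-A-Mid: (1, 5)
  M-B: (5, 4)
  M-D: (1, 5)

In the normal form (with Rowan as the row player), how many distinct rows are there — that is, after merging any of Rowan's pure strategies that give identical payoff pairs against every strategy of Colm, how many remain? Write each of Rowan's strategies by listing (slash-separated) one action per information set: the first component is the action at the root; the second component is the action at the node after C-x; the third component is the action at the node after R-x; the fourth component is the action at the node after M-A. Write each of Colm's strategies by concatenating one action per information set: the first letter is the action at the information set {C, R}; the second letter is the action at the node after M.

Rowan has 24 pure strategies: C/E/T/Hi, C/E/T/Mid, C/E/H/Hi, C/E/H/Mid, C/S/T/Hi, C/S/T/Mid, C/S/H/Hi, C/S/H/Mid, R/E/T/Hi, R/E/T/Mid, R/E/H/Hi, R/E/H/Mid, R/S/T/Hi, R/S/T/Mid, R/S/H/Hi, R/S/H/Mid, M/E/T/Hi, M/E/T/Mid, M/E/H/Hi, M/E/H/Mid, M/S/T/Hi, M/S/T/Mid, M/S/H/Hi, M/S/H/Mid. Columns: xA, xB, xD, wA, wB, wD.
{C/E/T/Hi, C/E/T/Mid, C/E/H/Hi, C/E/H/Mid} → row (1,6) (1,6) (1,6) (0,5) (0,5) (0,5)
{C/S/T/Hi, C/S/T/Mid, C/S/H/Hi, C/S/H/Mid} → row (4,5) (4,5) (4,5) (0,5) (0,5) (0,5)
{R/E/T/Hi, R/E/T/Mid, R/S/T/Hi, R/S/T/Mid} → row (5,1) (5,1) (5,1) (0,4) (0,4) (0,4)
{R/E/H/Hi, R/E/H/Mid, R/S/H/Hi, R/S/H/Mid} → row (2,4) (2,4) (2,4) (0,4) (0,4) (0,4)
{M/E/T/Hi, M/E/H/Hi, M/S/T/Hi, M/S/H/Hi} → row (0,2) (5,4) (1,5) (0,2) (5,4) (1,5)
{M/E/T/Mid, M/E/H/Mid, M/S/T/Mid, M/S/H/Mid} → row (1,5) (5,4) (1,5) (1,5) (5,4) (1,5)
That's 6 distinct rows out of 24 strategies.

6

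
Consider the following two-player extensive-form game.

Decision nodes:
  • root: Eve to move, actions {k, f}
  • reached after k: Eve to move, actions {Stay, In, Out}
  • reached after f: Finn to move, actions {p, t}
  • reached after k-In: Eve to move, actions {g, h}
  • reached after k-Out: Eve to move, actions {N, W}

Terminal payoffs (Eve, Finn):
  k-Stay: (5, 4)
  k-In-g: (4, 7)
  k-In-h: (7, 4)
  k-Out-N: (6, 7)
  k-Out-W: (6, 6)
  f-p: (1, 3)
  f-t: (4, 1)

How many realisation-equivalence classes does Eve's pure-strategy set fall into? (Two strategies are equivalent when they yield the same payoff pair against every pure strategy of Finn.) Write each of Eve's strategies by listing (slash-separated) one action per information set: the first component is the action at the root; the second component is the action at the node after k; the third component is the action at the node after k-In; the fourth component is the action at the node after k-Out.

Eve has 24 pure strategies: k/Stay/g/N, k/Stay/g/W, k/Stay/h/N, k/Stay/h/W, k/In/g/N, k/In/g/W, k/In/h/N, k/In/h/W, k/Out/g/N, k/Out/g/W, k/Out/h/N, k/Out/h/W, f/Stay/g/N, f/Stay/g/W, f/Stay/h/N, f/Stay/h/W, f/In/g/N, f/In/g/W, f/In/h/N, f/In/h/W, f/Out/g/N, f/Out/g/W, f/Out/h/N, f/Out/h/W. Columns: p, t.
{k/Stay/g/N, k/Stay/g/W, k/Stay/h/N, k/Stay/h/W} → row (5,4) (5,4)
{k/In/g/N, k/In/g/W} → row (4,7) (4,7)
{k/In/h/N, k/In/h/W} → row (7,4) (7,4)
{k/Out/g/N, k/Out/h/N} → row (6,7) (6,7)
{k/Out/g/W, k/Out/h/W} → row (6,6) (6,6)
{f/Stay/g/N, f/Stay/g/W, f/Stay/h/N, f/Stay/h/W, f/In/g/N, f/In/g/W, f/In/h/N, f/In/h/W, f/Out/g/N, f/Out/g/W, f/Out/h/N, f/Out/h/W} → row (1,3) (4,1)
That's 6 distinct rows out of 24 strategies.

6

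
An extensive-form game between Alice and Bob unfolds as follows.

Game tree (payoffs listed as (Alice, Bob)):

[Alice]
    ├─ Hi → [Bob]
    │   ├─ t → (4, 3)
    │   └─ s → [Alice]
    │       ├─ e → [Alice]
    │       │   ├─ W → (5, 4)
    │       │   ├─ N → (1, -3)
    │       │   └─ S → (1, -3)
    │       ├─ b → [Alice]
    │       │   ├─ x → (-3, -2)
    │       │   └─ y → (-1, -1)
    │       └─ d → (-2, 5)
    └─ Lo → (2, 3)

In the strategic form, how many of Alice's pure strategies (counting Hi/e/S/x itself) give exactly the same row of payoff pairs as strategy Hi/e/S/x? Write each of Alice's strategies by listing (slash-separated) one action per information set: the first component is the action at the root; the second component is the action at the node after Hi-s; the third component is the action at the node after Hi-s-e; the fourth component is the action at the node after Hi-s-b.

4

Row for Hi/e/S/x (columns t, s): (4,3) (1,-3).
Under Hi/e/S/x, Alice's choice at the node after Hi-s-b can never be reached regardless of what Bob does, so varying those choices leaves every outcome unchanged.
Holding the reachable choices fixed and varying the unreachable one freely already gives 2 equivalent strategies.
Checking the remaining rows, Hi/e/N/x, Hi/e/N/y also happen to give the same payoffs in every column, bringing the total to 4: Hi/e/N/x, Hi/e/N/y, Hi/e/S/x, Hi/e/S/y.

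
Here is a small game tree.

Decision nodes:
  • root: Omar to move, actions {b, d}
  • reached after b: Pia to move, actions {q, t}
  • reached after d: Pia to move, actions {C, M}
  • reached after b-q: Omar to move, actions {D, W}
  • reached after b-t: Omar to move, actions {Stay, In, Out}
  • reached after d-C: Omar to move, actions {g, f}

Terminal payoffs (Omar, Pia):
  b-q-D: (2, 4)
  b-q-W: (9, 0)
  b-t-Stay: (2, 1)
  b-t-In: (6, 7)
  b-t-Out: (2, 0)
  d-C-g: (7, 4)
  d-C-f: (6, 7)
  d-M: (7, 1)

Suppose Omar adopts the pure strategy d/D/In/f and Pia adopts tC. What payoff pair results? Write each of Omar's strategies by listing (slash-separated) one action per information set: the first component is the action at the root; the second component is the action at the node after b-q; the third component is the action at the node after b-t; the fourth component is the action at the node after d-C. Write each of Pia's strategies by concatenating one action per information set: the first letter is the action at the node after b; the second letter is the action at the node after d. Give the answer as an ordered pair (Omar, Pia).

(6, 7)

Trace the play path from the root:
  Omar plays d
  Pia plays C at [d]
  Omar plays f at [d-C]
→ terminal payoff (6, 7).
(Omar's choice at the node after b-q is never reached on this path, so it doesn't affect the outcome.)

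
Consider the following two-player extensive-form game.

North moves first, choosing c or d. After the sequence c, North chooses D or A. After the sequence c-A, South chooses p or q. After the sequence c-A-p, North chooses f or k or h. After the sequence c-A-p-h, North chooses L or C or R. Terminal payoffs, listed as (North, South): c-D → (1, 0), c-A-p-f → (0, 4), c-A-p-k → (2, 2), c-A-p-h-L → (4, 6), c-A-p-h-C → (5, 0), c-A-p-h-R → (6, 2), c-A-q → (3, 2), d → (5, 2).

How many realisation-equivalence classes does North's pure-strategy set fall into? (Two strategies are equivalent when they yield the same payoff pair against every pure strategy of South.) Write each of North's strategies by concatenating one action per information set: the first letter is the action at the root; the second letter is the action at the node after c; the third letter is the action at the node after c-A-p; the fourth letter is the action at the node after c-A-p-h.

7

North has 36 pure strategies: cDfL, cDfC, cDfR, cDkL, cDkC, cDkR, cDhL, cDhC, cDhR, cAfL, cAfC, cAfR, cAkL, cAkC, cAkR, cAhL, cAhC, cAhR, dDfL, dDfC, dDfR, dDkL, dDkC, dDkR, dDhL, dDhC, dDhR, dAfL, dAfC, dAfR, dAkL, dAkC, dAkR, dAhL, dAhC, dAhR. Columns: p, q.
{cDfL, cDfC, cDfR, cDkL, cDkC, cDkR, cDhL, cDhC, cDhR} → row (1,0) (1,0)
{cAfL, cAfC, cAfR} → row (0,4) (3,2)
{cAkL, cAkC, cAkR} → row (2,2) (3,2)
{cAhL} → row (4,6) (3,2)
{cAhC} → row (5,0) (3,2)
{cAhR} → row (6,2) (3,2)
{dDfL, dDfC, dDfR, dDkL, dDkC, dDkR, dDhL, dDhC, dDhR, dAfL, dAfC, dAfR, dAkL, dAkC, dAkR, dAhL, dAhC, dAhR} → row (5,2) (5,2)
That's 7 distinct rows out of 36 strategies.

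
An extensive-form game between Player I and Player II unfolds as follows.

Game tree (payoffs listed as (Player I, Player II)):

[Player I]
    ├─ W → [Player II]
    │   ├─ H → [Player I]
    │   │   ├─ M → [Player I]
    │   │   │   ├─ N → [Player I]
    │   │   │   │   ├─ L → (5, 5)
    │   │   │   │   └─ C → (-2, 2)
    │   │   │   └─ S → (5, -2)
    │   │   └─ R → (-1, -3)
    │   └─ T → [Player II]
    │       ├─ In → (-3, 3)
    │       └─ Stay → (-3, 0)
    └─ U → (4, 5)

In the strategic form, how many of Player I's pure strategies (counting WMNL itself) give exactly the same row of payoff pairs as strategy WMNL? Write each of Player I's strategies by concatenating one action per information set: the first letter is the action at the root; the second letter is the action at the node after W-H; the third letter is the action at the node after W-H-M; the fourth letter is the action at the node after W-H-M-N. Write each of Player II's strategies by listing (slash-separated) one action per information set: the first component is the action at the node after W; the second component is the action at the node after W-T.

Row for WMNL (columns H/In, H/Stay, T/In, T/Stay): (5,5) (5,5) (-3,3) (-3,0).
Every one of Player I's information sets is on the play path for some reply by Player II when Player I follows WMNL.
Changing the action at any of them therefore changes at least one column, so only WMNL itself gives this row.

1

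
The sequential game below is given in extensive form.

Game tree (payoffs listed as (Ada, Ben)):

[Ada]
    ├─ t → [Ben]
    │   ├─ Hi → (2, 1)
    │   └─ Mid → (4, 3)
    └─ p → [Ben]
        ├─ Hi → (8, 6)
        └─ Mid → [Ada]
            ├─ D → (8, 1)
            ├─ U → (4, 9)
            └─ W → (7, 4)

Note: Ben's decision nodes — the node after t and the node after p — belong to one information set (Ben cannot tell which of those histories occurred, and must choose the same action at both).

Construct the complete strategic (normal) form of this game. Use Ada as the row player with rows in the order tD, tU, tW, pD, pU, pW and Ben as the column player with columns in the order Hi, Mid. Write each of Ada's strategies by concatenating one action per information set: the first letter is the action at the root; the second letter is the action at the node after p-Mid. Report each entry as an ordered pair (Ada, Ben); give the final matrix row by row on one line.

           Hi      Mid
  tD    (2,1)    (4,3)
  tU    (2,1)    (4,3)
  tW    (2,1)    (4,3)
  pD    (8,6)    (8,1)
  pU    (8,6)    (4,9)
  pW    (8,6)    (7,4)

tD: (2,1) (4,3) | tU: (2,1) (4,3) | tW: (2,1) (4,3) | pD: (8,6) (8,1) | pU: (8,6) (4,9) | pW: (8,6) (7,4)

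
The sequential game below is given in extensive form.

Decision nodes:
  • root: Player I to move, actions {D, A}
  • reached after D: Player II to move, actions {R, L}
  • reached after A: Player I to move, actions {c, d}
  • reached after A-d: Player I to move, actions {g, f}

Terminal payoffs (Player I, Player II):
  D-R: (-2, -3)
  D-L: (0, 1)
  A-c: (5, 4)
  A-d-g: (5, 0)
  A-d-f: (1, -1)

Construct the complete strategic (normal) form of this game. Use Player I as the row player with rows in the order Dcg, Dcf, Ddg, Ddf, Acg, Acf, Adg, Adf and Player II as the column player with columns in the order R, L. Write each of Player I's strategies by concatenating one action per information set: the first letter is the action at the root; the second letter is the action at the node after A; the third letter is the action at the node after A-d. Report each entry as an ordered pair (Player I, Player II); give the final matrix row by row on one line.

Dcg: (-2,-3) (0,1) | Dcf: (-2,-3) (0,1) | Ddg: (-2,-3) (0,1) | Ddf: (-2,-3) (0,1) | Acg: (5,4) (5,4) | Acf: (5,4) (5,4) | Adg: (5,0) (5,0) | Adf: (1,-1) (1,-1)

            R        L
 Dcg  (-2,-3)    (0,1)
 Dcf  (-2,-3)    (0,1)
 Ddg  (-2,-3)    (0,1)
 Ddf  (-2,-3)    (0,1)
 Acg    (5,4)    (5,4)
 Acf    (5,4)    (5,4)
 Adg    (5,0)    (5,0)
 Adf   (1,-1)   (1,-1)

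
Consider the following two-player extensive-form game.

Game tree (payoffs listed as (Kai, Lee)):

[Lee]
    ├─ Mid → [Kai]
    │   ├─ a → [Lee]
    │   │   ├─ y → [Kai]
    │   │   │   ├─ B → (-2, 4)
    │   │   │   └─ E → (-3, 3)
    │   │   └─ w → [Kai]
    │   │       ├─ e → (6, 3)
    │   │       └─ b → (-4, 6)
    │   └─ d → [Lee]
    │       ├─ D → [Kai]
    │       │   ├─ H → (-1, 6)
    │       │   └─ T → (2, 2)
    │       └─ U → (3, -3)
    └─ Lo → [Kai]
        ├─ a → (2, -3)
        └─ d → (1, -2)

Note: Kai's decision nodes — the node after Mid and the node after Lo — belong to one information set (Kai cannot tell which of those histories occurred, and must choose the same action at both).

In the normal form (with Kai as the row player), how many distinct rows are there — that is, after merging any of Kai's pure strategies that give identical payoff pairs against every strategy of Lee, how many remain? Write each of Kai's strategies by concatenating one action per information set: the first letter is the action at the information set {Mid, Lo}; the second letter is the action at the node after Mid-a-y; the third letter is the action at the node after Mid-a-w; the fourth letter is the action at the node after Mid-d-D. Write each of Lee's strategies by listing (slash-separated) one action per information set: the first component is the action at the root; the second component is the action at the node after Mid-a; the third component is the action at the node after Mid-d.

Kai has 16 pure strategies: aBeH, aBeT, aBbH, aBbT, aEeH, aEeT, aEbH, aEbT, dBeH, dBeT, dBbH, dBbT, dEeH, dEeT, dEbH, dEbT. Columns: Mid/y/D, Mid/y/U, Mid/w/D, Mid/w/U, Lo/y/D, Lo/y/U, Lo/w/D, Lo/w/U.
{aBeH, aBeT} → row (-2,4) (-2,4) (6,3) (6,3) (2,-3) (2,-3) (2,-3) (2,-3)
{aBbH, aBbT} → row (-2,4) (-2,4) (-4,6) (-4,6) (2,-3) (2,-3) (2,-3) (2,-3)
{aEeH, aEeT} → row (-3,3) (-3,3) (6,3) (6,3) (2,-3) (2,-3) (2,-3) (2,-3)
{aEbH, aEbT} → row (-3,3) (-3,3) (-4,6) (-4,6) (2,-3) (2,-3) (2,-3) (2,-3)
{dBeH, dBbH, dEeH, dEbH} → row (-1,6) (3,-3) (-1,6) (3,-3) (1,-2) (1,-2) (1,-2) (1,-2)
{dBeT, dBbT, dEeT, dEbT} → row (2,2) (3,-3) (2,2) (3,-3) (1,-2) (1,-2) (1,-2) (1,-2)
That's 6 distinct rows out of 16 strategies.

6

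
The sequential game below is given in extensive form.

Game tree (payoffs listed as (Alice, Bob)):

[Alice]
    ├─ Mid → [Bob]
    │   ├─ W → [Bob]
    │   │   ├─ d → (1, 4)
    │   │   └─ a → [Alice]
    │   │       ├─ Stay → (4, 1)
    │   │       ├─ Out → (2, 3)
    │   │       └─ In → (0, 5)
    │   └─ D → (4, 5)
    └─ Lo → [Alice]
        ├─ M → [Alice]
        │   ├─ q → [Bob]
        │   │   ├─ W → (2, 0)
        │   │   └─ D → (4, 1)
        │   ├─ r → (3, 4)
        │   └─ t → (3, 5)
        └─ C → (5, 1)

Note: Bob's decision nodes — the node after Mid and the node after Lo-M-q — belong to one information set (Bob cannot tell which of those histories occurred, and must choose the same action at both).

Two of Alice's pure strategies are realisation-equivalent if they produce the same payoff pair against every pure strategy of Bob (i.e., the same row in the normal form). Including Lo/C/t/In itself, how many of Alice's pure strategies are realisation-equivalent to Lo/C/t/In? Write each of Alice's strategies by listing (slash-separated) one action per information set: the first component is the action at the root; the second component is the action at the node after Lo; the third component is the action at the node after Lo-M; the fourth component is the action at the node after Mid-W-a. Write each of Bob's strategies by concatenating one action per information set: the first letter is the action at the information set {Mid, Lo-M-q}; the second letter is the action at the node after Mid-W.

Row for Lo/C/t/In (columns Wd, Wa, Dd, Da): (5,1) (5,1) (5,1) (5,1).
Under Lo/C/t/In, Alice's choice at the node after Lo-M and at the node after Mid-W-a can never be reached regardless of what Bob does, so varying those choices leaves every outcome unchanged.
Holding the reachable choices fixed and varying the unreachable ones freely already gives 3 × 3 = 9 equivalent strategies.
No other strategy reproduces this row, so those 9 are the full class: Lo/C/q/Stay, Lo/C/q/Out, Lo/C/q/In, Lo/C/r/Stay, Lo/C/r/Out, Lo/C/r/In, Lo/C/t/Stay, Lo/C/t/Out, Lo/C/t/In.

9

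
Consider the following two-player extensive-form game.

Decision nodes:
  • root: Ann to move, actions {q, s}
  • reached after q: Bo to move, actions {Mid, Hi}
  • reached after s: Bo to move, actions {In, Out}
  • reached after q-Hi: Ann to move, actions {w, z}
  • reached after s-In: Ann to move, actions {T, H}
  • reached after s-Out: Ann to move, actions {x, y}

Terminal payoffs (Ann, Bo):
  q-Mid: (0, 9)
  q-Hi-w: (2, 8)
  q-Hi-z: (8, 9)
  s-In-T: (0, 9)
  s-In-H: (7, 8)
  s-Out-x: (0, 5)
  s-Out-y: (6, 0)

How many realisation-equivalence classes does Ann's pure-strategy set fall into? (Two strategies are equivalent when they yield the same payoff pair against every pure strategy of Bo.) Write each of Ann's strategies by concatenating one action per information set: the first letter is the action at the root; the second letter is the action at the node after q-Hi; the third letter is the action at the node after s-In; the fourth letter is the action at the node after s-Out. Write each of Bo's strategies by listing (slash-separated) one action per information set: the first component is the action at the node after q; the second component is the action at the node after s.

6

Ann has 16 pure strategies: qwTx, qwTy, qwHx, qwHy, qzTx, qzTy, qzHx, qzHy, swTx, swTy, swHx, swHy, szTx, szTy, szHx, szHy. Columns: Mid/In, Mid/Out, Hi/In, Hi/Out.
{qwTx, qwTy, qwHx, qwHy} → row (0,9) (0,9) (2,8) (2,8)
{qzTx, qzTy, qzHx, qzHy} → row (0,9) (0,9) (8,9) (8,9)
{swTx, szTx} → row (0,9) (0,5) (0,9) (0,5)
{swTy, szTy} → row (0,9) (6,0) (0,9) (6,0)
{swHx, szHx} → row (7,8) (0,5) (7,8) (0,5)
{swHy, szHy} → row (7,8) (6,0) (7,8) (6,0)
That's 6 distinct rows out of 16 strategies.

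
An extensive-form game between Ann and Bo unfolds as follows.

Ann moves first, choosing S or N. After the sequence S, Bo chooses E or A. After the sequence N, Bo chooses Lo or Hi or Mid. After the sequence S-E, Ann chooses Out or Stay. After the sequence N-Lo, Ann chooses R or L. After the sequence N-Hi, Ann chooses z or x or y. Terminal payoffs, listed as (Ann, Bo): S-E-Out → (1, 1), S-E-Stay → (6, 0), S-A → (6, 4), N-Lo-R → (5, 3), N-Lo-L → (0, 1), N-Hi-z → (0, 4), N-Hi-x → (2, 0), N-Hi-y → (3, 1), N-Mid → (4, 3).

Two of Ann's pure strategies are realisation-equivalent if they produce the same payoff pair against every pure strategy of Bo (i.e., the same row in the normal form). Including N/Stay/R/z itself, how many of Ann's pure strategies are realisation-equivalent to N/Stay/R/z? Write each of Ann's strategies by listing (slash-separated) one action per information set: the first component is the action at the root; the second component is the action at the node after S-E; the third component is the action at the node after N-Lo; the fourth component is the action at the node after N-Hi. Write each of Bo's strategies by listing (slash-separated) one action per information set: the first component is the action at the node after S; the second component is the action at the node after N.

Row for N/Stay/R/z (columns E/Lo, E/Hi, E/Mid, A/Lo, A/Hi, A/Mid): (5,3) (0,4) (4,3) (5,3) (0,4) (4,3).
Under N/Stay/R/z, Ann's choice at the node after S-E can never be reached regardless of what Bo does, so varying those choices leaves every outcome unchanged.
Holding the reachable choices fixed and varying the unreachable one freely already gives 2 equivalent strategies.
No other strategy reproduces this row, so those 2 are the full class: N/Out/R/z, N/Stay/R/z.

2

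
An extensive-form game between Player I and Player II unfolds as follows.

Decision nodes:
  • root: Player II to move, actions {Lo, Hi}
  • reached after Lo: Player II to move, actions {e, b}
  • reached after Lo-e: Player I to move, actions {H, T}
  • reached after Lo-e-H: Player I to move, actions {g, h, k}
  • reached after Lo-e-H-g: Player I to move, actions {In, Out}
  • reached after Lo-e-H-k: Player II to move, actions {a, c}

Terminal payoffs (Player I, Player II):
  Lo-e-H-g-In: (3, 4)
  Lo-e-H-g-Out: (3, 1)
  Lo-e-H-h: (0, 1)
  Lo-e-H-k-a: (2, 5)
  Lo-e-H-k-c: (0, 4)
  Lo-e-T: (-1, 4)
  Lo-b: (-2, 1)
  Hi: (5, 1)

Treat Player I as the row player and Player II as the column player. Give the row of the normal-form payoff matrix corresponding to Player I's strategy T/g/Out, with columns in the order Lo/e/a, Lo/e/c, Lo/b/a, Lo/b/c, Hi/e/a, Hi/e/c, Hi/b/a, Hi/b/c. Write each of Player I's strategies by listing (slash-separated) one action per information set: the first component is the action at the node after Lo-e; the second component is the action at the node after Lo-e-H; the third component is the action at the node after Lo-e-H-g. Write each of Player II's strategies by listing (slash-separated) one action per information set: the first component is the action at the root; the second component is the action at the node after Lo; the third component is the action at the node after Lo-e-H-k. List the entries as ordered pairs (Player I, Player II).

vs Lo/e/a: Player II plays Lo → Player II plays e at [Lo] → Player I plays T at [Lo-e] → (-1, 4)
vs Lo/e/c: Player II plays Lo → Player II plays e at [Lo] → Player I plays T at [Lo-e] → (-1, 4)
vs Lo/b/a: Player II plays Lo → Player II plays b at [Lo] → (-2, 1)
vs Lo/b/c: Player II plays Lo → Player II plays b at [Lo] → (-2, 1)
vs Hi/e/a: Player II plays Hi → (5, 1)
vs Hi/e/c: Player II plays Hi → (5, 1)
vs Hi/b/a: Player II plays Hi → (5, 1)
vs Hi/b/c: Player II plays Hi → (5, 1)

(-1,4) (-1,4) (-2,1) (-2,1) (5,1) (5,1) (5,1) (5,1)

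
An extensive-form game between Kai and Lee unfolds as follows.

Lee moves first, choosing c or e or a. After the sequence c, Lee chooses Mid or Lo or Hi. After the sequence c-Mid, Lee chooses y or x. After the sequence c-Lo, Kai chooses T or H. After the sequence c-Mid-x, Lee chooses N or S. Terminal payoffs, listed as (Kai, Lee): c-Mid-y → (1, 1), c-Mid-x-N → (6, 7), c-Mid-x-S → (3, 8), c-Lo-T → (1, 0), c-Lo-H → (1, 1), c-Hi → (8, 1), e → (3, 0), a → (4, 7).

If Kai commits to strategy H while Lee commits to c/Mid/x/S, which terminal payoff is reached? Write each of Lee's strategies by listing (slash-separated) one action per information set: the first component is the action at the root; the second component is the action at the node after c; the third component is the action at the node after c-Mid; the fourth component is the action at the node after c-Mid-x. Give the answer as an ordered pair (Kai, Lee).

Trace the play path from the root:
  Lee plays c
  Lee plays Mid at [c]
  Lee plays x at [c-Mid]
  Lee plays S at [c-Mid-x]
→ terminal payoff (3, 8).
(Kai's choice at the node after c-Lo is never reached on this path, so it doesn't affect the outcome.)

(3, 8)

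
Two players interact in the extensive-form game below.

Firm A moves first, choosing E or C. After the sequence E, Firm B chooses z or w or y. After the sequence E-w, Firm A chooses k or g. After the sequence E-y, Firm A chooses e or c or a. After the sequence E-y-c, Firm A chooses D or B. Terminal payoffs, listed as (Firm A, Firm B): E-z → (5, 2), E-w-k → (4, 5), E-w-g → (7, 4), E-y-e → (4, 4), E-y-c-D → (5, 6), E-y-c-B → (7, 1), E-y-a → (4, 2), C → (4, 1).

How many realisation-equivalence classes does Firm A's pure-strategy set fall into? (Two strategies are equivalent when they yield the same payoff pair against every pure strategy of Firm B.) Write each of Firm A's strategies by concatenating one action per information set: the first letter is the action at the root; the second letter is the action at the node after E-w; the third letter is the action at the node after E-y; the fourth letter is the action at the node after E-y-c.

Firm A has 24 pure strategies: EkeD, EkeB, EkcD, EkcB, EkaD, EkaB, EgeD, EgeB, EgcD, EgcB, EgaD, EgaB, CkeD, CkeB, CkcD, CkcB, CkaD, CkaB, CgeD, CgeB, CgcD, CgcB, CgaD, CgaB. Columns: z, w, y.
{EkeD, EkeB} → row (5,2) (4,5) (4,4)
{EkcD} → row (5,2) (4,5) (5,6)
{EkcB} → row (5,2) (4,5) (7,1)
{EkaD, EkaB} → row (5,2) (4,5) (4,2)
{EgeD, EgeB} → row (5,2) (7,4) (4,4)
{EgcD} → row (5,2) (7,4) (5,6)
{EgcB} → row (5,2) (7,4) (7,1)
{EgaD, EgaB} → row (5,2) (7,4) (4,2)
{CkeD, CkeB, CkcD, CkcB, CkaD, CkaB, CgeD, CgeB, CgcD, CgcB, CgaD, CgaB} → row (4,1) (4,1) (4,1)
That's 9 distinct rows out of 24 strategies.

9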